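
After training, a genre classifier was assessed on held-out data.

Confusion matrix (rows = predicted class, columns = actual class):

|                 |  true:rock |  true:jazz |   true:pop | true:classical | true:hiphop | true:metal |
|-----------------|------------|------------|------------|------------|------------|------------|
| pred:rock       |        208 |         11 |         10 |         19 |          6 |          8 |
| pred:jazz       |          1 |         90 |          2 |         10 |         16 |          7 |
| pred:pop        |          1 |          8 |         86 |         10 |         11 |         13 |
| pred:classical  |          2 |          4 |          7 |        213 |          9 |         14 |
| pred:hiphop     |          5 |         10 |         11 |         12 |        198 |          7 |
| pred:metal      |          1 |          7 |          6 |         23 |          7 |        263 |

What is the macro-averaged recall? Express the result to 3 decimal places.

Per-class recall (TP/(TP+FN)):
  rock: TP=208, FN=1+1+2+5+1=10 → 208/218 = 0.9541
  jazz: TP=90, FN=11+8+4+10+7=40 → 90/130 = 0.6923
  pop: TP=86, FN=10+2+7+11+6=36 → 86/122 = 0.7049
  classical: TP=213, FN=19+10+10+12+23=74 → 213/287 = 0.7422
  hiphop: TP=198, FN=6+16+11+9+7=49 → 198/247 = 0.8016
  metal: TP=263, FN=8+7+13+14+7=49 → 263/312 = 0.8429
Macro-recall = mean = (0.9541 + 0.6923 + 0.7049 + 0.7422 + 0.8016 + 0.8429) / 6 = 0.790

0.790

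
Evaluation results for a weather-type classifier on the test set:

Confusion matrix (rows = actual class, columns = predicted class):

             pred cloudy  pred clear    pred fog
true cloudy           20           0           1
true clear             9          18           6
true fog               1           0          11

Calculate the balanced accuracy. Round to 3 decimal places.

Balanced accuracy = mean of per-class recall.
  cloudy: recall = 20/21 = 0.9524
  clear: recall = 18/33 = 0.5455
  fog: recall = 11/12 = 0.9167
Mean = (0.9524 + 0.5455 + 0.9167) / 3 = 0.805

0.805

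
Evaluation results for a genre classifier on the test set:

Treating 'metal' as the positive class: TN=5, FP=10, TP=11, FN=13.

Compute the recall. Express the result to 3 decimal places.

Recall = TP/(TP+FN) = 11/(11+13) = 11/24 = 0.458

0.458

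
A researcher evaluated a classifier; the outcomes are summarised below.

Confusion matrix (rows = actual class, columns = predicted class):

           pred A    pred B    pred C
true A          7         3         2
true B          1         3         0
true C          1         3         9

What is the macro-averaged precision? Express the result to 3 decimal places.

0.643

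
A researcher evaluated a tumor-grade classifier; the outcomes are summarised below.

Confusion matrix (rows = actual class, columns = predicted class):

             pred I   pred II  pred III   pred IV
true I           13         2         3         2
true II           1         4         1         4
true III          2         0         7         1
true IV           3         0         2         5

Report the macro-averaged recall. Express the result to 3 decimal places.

0.563

Per-class recall (TP/(TP+FN)):
  I: TP=13, FN=2+3+2=7 → 13/20 = 0.6500
  II: TP=4, FN=1+1+4=6 → 4/10 = 0.4000
  III: TP=7, FN=2+0+1=3 → 7/10 = 0.7000
  IV: TP=5, FN=3+0+2=5 → 5/10 = 0.5000
Macro-recall = mean = (0.6500 + 0.4000 + 0.7000 + 0.5000) / 4 = 0.563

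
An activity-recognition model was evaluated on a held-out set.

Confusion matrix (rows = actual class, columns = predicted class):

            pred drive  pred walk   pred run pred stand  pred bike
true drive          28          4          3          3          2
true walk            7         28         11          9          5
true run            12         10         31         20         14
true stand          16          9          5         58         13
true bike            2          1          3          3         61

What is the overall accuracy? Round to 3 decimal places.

Accuracy = trace / total = (28+28+31+58+61=206) / 358 = 206/358 = 0.575

0.575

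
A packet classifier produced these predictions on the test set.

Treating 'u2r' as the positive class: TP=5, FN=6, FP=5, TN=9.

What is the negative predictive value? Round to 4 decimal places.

0.6000

NPV = TN/(TN+FN) = 9/(9+6) = 0.6000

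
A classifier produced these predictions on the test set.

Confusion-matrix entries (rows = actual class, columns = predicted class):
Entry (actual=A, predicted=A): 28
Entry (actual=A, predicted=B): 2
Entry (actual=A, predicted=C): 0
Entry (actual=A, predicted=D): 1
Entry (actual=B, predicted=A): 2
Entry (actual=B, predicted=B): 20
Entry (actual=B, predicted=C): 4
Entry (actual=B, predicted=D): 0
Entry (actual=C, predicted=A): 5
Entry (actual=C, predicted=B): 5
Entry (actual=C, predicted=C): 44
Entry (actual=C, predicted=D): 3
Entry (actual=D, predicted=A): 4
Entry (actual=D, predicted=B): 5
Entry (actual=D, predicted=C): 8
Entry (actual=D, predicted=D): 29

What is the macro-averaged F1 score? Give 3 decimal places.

Per-class F1 score (2·TP/(2·TP+FP+FN)):
  A: TP=28, FP=2+5+4=11, FN=2+0+1=3 → 56/70 = 0.8000
  B: TP=20, FP=2+5+5=12, FN=2+4+0=6 → 40/58 = 0.6897
  C: TP=44, FP=0+4+8=12, FN=5+5+3=13 → 88/113 = 0.7788
  D: TP=29, FP=1+0+3=4, FN=4+5+8=17 → 58/79 = 0.7342
Macro-F1 score = mean = (0.8000 + 0.6897 + 0.7788 + 0.7342) / 4 = 0.751

0.751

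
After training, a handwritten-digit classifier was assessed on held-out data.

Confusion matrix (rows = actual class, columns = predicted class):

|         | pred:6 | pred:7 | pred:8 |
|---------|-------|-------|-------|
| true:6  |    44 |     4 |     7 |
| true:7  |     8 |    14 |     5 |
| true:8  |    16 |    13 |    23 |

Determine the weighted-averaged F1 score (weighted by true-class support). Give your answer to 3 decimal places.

Per-class F1 score (2·TP/(2·TP+FP+FN)):
  6: TP=44, FP=8+16=24, FN=4+7=11 → 88/123 = 0.7154
  7: TP=14, FP=4+13=17, FN=8+5=13 → 28/58 = 0.4828
  8: TP=23, FP=7+5=12, FN=16+13=29 → 46/87 = 0.5287
Weighted-F1 score = Σ (supportᵢ/N)·F1 scoreᵢ with N=134: (55/134)·0.7154 + (27/134)·0.4828 + (52/134)·0.5287 = 0.596

0.596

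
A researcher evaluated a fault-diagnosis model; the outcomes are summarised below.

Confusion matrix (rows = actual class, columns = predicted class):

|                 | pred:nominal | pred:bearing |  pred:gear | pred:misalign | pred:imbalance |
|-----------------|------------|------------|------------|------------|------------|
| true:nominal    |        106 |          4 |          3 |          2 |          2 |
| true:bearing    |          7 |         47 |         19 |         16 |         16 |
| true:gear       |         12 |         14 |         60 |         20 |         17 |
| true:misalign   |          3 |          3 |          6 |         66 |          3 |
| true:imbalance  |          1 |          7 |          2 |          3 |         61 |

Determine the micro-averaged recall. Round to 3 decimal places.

Micro-averaging pools counts across classes: ΣTP=340, ΣFP=160, ΣFN=160.
Micro-recall = TP/(TP+FN) on pooled counts = 0.680 (equals overall accuracy in single-label multiclass).

0.680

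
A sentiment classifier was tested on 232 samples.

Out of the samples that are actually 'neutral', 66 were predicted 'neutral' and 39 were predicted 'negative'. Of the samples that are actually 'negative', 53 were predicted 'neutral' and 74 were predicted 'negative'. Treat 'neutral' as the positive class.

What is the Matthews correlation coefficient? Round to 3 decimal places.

0.210

MCC = (TP·TN − FP·FN) / √((TP+FP)(TP+FN)(TN+FP)(TN+FN))
Numerator = 66·74 − 53·39 = 2817
Denominator = √(119·105·127·113) = √179315745 = 13390.8829
MCC = 2817 / 13390.8829 = 0.210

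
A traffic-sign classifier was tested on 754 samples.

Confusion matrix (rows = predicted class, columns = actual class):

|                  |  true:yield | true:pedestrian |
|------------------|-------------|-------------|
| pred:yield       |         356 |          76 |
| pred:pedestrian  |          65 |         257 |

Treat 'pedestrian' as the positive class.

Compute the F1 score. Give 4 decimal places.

Precision = TP/(TP+FP) = 257/322 = 0.7981
Recall = TP/(TP+FN) = 257/333 = 0.7718
F1 = 2·TP/(2·TP+FP+FN) = 514/655 = 0.7847

0.7847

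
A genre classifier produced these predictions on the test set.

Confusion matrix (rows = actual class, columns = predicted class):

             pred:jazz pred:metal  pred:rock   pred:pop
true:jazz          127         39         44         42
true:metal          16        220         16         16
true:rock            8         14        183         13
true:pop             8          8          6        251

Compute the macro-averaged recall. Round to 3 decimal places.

Per-class recall (TP/(TP+FN)):
  jazz: TP=127, FN=39+44+42=125 → 127/252 = 0.5040
  metal: TP=220, FN=16+16+16=48 → 220/268 = 0.8209
  rock: TP=183, FN=8+14+13=35 → 183/218 = 0.8394
  pop: TP=251, FN=8+8+6=22 → 251/273 = 0.9194
Macro-recall = mean = (0.5040 + 0.8209 + 0.8394 + 0.9194) / 4 = 0.771

0.771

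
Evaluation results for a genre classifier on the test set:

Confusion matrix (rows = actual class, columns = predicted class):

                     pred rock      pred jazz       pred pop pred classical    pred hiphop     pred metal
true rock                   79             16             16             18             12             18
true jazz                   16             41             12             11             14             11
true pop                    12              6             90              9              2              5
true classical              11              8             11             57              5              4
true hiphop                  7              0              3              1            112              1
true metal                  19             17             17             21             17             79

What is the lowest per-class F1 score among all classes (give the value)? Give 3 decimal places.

Per-class F1 score (2·TP/(2·TP+FP+FN)):
  rock: TP=79, FP=16+12+11+7+19=65, FN=16+16+18+12+18=80 → 158/303 = 0.5215
  jazz: TP=41, FP=16+6+8+0+17=47, FN=16+12+11+14+11=64 → 82/193 = 0.4249
  pop: TP=90, FP=16+12+11+3+17=59, FN=12+6+9+2+5=34 → 180/273 = 0.6593
  classical: TP=57, FP=18+11+9+1+21=60, FN=11+8+11+5+4=39 → 114/213 = 0.5352
  hiphop: TP=112, FP=12+14+2+5+17=50, FN=7+0+3+1+1=12 → 224/286 = 0.7832
  metal: TP=79, FP=18+11+5+4+1=39, FN=19+17+17+21+17=91 → 158/288 = 0.5486
Lowest is class 'jazz' with F1 score = 0.425.

0.425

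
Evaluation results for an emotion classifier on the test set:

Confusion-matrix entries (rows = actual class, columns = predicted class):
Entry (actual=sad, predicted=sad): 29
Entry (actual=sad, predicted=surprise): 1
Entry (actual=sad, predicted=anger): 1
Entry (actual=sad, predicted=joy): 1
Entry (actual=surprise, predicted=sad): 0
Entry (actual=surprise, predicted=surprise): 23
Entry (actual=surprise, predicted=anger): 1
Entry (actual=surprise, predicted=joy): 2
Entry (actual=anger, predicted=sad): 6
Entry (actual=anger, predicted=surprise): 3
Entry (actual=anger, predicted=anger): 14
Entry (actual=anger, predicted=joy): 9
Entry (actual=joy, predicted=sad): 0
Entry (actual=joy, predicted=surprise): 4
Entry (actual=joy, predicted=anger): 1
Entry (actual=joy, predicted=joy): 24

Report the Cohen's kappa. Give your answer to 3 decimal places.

Observed agreement pₒ = trace/N = 90/119 = 0.7563
Expected agreement pₑ = Σ (rowᵢ·colᵢ)/N² = (32·35 + 26·31 + 32·17 + 29·36)/119² = 0.2481
κ = (pₒ − pₑ)/(1 − pₑ) = (0.7563 − 0.2481)/(1 − 0.2481) = 0.676

0.676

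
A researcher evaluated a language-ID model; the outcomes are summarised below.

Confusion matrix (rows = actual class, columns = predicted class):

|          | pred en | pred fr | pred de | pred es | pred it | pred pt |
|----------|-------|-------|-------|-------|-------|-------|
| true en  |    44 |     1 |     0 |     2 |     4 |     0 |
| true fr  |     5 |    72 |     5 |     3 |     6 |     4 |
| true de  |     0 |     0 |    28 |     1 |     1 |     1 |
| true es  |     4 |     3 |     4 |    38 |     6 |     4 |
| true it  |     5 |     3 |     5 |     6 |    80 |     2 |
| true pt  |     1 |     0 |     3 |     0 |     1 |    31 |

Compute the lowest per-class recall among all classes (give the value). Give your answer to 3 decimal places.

Per-class recall (TP/(TP+FN)):
  en: TP=44, FN=1+0+2+4+0=7 → 44/51 = 0.8627
  fr: TP=72, FN=5+5+3+6+4=23 → 72/95 = 0.7579
  de: TP=28, FN=0+0+1+1+1=3 → 28/31 = 0.9032
  es: TP=38, FN=4+3+4+6+4=21 → 38/59 = 0.6441
  it: TP=80, FN=5+3+5+6+2=21 → 80/101 = 0.7921
  pt: TP=31, FN=1+0+3+0+1=5 → 31/36 = 0.8611
Lowest is class 'es' with recall = 0.644.

0.644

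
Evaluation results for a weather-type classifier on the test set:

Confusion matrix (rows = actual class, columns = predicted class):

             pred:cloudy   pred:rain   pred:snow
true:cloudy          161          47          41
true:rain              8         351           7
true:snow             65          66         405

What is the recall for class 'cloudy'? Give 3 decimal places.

One-vs-rest for 'cloudy': TP = diagonal; FP = other classes predicted 'cloudy'; FN = 'cloudy' predicted as other.
recall = TP/(TP+FN).
cloudy: TP=161, FN=47+41=88 → 161/249 = 0.6466

0.647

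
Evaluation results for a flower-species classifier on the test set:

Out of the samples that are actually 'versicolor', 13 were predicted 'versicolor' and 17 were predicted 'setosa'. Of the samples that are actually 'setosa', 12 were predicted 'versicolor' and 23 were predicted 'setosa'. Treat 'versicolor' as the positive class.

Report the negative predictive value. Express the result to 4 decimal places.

0.5750

NPV = TN/(TN+FN) = 23/(23+17) = 0.5750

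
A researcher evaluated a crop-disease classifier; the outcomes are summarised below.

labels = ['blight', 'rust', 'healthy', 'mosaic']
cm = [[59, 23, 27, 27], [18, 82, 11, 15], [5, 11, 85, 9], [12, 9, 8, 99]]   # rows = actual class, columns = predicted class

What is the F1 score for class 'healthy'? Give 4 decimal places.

Take TP from the diagonal, FP from the rest of the 'healthy' prediction marginal, FN from the rest of the 'healthy' actual marginal.
F1 score = 2·TP/(2·TP+FP+FN).
healthy: TP=85, FP=27+11+8=46, FN=5+11+9=25 → 170/241 = 0.70539

0.7054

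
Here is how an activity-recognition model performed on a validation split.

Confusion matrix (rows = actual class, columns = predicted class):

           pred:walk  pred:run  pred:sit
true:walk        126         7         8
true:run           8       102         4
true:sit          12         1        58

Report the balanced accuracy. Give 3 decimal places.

Balanced accuracy = mean of per-class recall.
  walk: recall = 126/141 = 0.8936
  run: recall = 102/114 = 0.8947
  sit: recall = 58/71 = 0.8169
Mean = (0.8936 + 0.8947 + 0.8169) / 3 = 0.868

0.868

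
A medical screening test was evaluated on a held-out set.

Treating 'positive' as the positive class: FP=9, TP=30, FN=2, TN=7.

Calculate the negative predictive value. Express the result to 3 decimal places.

NPV = TN/(TN+FN) = 7/(7+2) = 0.778

0.778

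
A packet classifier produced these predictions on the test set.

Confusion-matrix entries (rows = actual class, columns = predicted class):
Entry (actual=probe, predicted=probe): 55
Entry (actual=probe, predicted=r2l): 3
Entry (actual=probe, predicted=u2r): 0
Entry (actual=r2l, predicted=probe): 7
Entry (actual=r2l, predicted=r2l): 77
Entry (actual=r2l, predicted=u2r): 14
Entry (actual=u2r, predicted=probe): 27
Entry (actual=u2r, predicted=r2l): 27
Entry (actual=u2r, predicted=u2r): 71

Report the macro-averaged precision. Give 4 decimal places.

Per-class precision (TP/(TP+FP)):
  probe: TP=55, FP=7+27=34 → 55/89 = 0.61798
  r2l: TP=77, FP=3+27=30 → 77/107 = 0.71963
  u2r: TP=71, FP=0+14=14 → 71/85 = 0.83529
Macro-precision = mean = (0.61798 + 0.71963 + 0.83529) / 3 = 0.7243

0.7243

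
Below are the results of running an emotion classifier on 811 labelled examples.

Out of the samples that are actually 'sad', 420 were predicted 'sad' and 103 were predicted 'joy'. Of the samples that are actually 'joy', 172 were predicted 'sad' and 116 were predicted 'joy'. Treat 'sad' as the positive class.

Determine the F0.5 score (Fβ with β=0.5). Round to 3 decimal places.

0.726

Fβ = (1+β²)·TP / ((1+β²)·TP + β²·FN + FP), with β²=1/4
= 1.25·420 / (1.25·420 + 0.25·103 + 172) = 0.726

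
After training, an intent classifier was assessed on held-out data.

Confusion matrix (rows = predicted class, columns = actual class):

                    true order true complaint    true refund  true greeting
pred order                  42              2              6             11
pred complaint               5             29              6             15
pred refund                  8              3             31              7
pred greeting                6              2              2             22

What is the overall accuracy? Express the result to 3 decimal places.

Accuracy = trace / total = (42+29+31+22=124) / 197 = 124/197 = 0.629

0.629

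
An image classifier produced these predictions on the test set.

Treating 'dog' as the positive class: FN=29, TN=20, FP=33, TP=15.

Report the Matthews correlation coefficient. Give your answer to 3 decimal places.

-0.281

MCC = (TP·TN − FP·FN) / √((TP+FP)(TP+FN)(TN+FP)(TN+FN))
Numerator = 15·20 − 33·29 = -657
Denominator = √(48·44·53·49) = √5484864 = 2341.9787
MCC = -657 / 2341.9787 = -0.281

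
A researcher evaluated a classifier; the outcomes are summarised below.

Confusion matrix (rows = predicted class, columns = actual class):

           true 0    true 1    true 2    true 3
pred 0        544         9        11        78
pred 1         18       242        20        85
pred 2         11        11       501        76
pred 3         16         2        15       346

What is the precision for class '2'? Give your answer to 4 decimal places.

precision = TP/(TP+FP).
2: TP=501, FP=11+11+76=98 → 501/599 = 0.83639

0.8364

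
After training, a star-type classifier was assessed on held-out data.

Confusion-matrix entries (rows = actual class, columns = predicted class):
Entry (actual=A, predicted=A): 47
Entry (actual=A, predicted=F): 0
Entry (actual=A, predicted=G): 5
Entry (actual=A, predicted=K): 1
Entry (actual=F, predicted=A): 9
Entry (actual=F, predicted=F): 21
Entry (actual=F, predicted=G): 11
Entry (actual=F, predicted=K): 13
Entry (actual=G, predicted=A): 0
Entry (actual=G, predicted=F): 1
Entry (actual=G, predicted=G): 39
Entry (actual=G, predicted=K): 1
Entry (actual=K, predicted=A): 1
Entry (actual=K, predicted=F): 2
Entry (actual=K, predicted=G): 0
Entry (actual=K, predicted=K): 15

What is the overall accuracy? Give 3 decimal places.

Accuracy = trace / total = (47+21+39+15=122) / 166 = 122/166 = 0.735

0.735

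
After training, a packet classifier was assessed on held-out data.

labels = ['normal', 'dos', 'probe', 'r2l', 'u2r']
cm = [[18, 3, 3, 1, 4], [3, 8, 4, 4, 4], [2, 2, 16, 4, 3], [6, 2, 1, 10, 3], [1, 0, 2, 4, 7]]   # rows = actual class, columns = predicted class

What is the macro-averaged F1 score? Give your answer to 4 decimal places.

0.4959

Per-class F1 score (2·TP/(2·TP+FP+FN)):
  normal: TP=18, FP=3+2+6+1=12, FN=3+3+1+4=11 → 36/59 = 0.61017
  dos: TP=8, FP=3+2+2+0=7, FN=3+4+4+4=15 → 16/38 = 0.42105
  probe: TP=16, FP=3+4+1+2=10, FN=2+2+4+3=11 → 32/53 = 0.60377
  r2l: TP=10, FP=1+4+4+4=13, FN=6+2+1+3=12 → 20/45 = 0.44444
  u2r: TP=7, FP=4+4+3+3=14, FN=1+0+2+4=7 → 14/35 = 0.40000
Macro-F1 score = mean = (0.61017 + 0.42105 + 0.60377 + 0.44444 + 0.40000) / 5 = 0.4959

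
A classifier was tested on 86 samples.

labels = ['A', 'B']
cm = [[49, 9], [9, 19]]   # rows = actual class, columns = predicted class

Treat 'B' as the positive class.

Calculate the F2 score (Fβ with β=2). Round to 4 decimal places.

Fβ = (1+β²)·TP / ((1+β²)·TP + β²·FN + FP), with β²=4
= 5·19 / (5·19 + 4·9 + 9) = 0.6786

0.6786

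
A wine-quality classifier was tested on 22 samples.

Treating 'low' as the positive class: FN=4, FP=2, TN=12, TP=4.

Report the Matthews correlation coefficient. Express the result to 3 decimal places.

0.386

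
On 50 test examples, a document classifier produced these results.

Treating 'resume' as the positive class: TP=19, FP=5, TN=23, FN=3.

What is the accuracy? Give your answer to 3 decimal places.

0.840

Accuracy = (TP+TN)/N = (19+23)/50 = 0.840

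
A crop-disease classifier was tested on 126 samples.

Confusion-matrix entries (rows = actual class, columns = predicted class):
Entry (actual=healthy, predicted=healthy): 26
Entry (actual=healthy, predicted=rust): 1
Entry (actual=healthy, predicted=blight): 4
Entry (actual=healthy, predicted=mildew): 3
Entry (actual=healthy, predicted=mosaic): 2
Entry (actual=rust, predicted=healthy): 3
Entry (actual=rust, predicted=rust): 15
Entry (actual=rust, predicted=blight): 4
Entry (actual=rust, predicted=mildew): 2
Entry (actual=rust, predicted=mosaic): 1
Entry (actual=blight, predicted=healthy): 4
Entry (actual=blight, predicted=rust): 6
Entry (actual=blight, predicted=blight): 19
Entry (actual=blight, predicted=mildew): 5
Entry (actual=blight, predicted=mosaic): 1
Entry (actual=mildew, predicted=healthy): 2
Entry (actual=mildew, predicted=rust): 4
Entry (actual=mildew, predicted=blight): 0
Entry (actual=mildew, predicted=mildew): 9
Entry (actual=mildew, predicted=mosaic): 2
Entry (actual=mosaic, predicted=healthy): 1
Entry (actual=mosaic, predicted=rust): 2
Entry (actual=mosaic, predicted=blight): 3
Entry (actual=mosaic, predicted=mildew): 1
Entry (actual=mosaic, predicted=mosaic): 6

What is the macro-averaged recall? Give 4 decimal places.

0.5712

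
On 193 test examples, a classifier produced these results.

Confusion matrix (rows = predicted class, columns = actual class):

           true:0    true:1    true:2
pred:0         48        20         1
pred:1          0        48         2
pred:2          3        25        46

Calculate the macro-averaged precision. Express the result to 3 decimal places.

0.759

Per-class precision (TP/(TP+FP)):
  0: TP=48, FP=20+1=21 → 48/69 = 0.6957
  1: TP=48, FP=0+2=2 → 48/50 = 0.9600
  2: TP=46, FP=3+25=28 → 46/74 = 0.6216
Macro-precision = mean = (0.6957 + 0.9600 + 0.6216) / 3 = 0.759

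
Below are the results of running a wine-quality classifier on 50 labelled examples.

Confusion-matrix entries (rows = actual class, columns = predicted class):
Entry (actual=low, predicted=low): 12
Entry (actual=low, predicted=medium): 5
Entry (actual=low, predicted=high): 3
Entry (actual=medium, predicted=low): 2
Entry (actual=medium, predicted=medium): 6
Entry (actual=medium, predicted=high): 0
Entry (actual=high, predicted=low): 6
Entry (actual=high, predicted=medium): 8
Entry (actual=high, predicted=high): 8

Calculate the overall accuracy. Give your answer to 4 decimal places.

0.5200

Accuracy = trace / total = (12+6+8=26) / 50 = 26/50 = 0.5200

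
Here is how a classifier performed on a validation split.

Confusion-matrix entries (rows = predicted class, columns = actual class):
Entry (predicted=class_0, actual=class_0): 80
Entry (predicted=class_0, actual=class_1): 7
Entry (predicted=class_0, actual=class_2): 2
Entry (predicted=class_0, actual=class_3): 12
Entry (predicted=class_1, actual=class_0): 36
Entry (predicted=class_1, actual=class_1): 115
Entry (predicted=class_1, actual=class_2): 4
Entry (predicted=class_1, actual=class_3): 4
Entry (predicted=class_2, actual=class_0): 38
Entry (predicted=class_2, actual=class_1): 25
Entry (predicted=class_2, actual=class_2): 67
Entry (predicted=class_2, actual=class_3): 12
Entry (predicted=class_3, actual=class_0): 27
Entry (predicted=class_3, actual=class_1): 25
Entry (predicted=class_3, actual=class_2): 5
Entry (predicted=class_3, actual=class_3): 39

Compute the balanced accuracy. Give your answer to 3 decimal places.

0.638

Balanced accuracy = mean of per-class recall.
  class_0: recall = 80/181 = 0.4420
  class_1: recall = 115/172 = 0.6686
  class_2: recall = 67/78 = 0.8590
  class_3: recall = 39/67 = 0.5821
Mean = (0.4420 + 0.6686 + 0.8590 + 0.5821) / 4 = 0.638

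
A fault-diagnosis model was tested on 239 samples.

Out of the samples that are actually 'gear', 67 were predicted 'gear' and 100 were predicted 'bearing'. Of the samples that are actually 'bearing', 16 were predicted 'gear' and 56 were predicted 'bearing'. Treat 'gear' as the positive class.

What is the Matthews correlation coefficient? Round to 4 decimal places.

MCC = (TP·TN − FP·FN) / √((TP+FP)(TP+FN)(TN+FP)(TN+FN))
Numerator = 67·56 − 16·100 = 2152
Denominator = √(83·167·72·156) = √155686752 = 12477.4497
MCC = 2152 / 12477.4497 = 0.1725

0.1725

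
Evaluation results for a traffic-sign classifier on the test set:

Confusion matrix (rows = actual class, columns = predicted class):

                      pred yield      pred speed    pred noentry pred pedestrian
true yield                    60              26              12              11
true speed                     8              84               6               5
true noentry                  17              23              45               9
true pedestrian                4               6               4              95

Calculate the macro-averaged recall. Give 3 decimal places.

Per-class recall (TP/(TP+FN)):
  yield: TP=60, FN=26+12+11=49 → 60/109 = 0.5505
  speed: TP=84, FN=8+6+5=19 → 84/103 = 0.8155
  noentry: TP=45, FN=17+23+9=49 → 45/94 = 0.4787
  pedestrian: TP=95, FN=4+6+4=14 → 95/109 = 0.8716
Macro-recall = mean = (0.5505 + 0.8155 + 0.4787 + 0.8716) / 4 = 0.679

0.679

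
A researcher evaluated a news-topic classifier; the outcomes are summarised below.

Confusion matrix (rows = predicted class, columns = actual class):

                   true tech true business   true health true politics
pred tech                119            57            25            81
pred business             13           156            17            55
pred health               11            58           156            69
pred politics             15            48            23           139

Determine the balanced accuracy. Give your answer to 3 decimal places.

0.588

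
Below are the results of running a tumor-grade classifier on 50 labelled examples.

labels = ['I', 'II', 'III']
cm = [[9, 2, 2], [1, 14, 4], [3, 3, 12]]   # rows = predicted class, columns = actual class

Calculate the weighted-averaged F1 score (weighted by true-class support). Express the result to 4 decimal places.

Per-class F1 score (2·TP/(2·TP+FP+FN)):
  I: TP=9, FP=2+2=4, FN=1+3=4 → 18/26 = 0.69231
  II: TP=14, FP=1+4=5, FN=2+3=5 → 28/38 = 0.73684
  III: TP=12, FP=3+3=6, FN=2+4=6 → 24/36 = 0.66667
Weighted-F1 score = Σ (supportᵢ/N)·F1 scoreᵢ with N=50: (13/50)·0.69231 + (19/50)·0.73684 + (18/50)·0.66667 = 0.7000

0.7000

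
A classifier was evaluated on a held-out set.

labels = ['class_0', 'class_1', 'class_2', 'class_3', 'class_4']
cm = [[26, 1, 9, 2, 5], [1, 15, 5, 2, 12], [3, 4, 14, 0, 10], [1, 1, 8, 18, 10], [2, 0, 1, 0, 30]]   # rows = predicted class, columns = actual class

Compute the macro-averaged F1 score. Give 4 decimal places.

Per-class F1 score (2·TP/(2·TP+FP+FN)):
  class_0: TP=26, FP=1+9+2+5=17, FN=1+3+1+2=7 → 52/76 = 0.68421
  class_1: TP=15, FP=1+5+2+12=20, FN=1+4+1+0=6 → 30/56 = 0.53571
  class_2: TP=14, FP=3+4+0+10=17, FN=9+5+8+1=23 → 28/68 = 0.41176
  class_3: TP=18, FP=1+1+8+10=20, FN=2+2+0+0=4 → 36/60 = 0.60000
  class_4: TP=30, FP=2+0+1+0=3, FN=5+12+10+10=37 → 60/100 = 0.60000
Macro-F1 score = mean = (0.68421 + 0.53571 + 0.41176 + 0.60000 + 0.60000) / 5 = 0.5663

0.5663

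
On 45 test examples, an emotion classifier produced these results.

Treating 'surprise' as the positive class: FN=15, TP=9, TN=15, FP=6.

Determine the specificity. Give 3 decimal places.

0.714

Specificity = TN/(TN+FP) = 15/(15+6) = 0.714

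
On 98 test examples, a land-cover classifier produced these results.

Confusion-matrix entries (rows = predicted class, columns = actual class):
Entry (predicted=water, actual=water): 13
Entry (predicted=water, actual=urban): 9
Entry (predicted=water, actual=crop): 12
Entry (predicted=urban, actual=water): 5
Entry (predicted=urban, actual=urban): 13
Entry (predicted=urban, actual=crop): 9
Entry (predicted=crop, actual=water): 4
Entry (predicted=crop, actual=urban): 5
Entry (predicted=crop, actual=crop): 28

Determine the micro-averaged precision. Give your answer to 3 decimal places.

Micro-averaging pools counts across classes: ΣTP=54, ΣFP=44, ΣFN=44.
Micro-precision = TP/(TP+FP) on pooled counts = 0.551 (equals overall accuracy in single-label multiclass).

0.551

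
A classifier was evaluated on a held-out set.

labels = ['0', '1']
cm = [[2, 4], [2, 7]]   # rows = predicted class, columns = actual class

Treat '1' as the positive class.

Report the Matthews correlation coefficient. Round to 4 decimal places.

0.1231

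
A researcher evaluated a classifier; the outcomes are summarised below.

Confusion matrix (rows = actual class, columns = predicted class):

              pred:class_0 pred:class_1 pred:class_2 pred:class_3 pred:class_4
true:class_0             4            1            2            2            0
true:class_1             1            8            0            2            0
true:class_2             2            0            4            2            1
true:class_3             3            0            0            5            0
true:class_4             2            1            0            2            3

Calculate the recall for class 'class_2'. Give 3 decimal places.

0.444

Take TP from the diagonal, FP from the rest of the 'class_2' prediction marginal, FN from the rest of the 'class_2' actual marginal.
recall = TP/(TP+FN).
class_2: TP=4, FN=2+0+2+1=5 → 4/9 = 0.4444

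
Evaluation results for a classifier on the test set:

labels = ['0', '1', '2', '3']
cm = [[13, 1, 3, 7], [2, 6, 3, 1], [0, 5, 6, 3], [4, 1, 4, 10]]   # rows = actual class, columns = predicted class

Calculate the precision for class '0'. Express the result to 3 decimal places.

0.684

Take TP from the diagonal, FP from the rest of the '0' prediction marginal, FN from the rest of the '0' actual marginal.
precision = TP/(TP+FP).
0: TP=13, FP=2+0+4=6 → 13/19 = 0.6842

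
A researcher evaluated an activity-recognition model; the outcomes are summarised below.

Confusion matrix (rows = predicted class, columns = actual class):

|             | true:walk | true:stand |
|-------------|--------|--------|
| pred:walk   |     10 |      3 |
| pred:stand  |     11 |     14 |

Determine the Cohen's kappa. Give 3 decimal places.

Observed agreement pₒ = trace/N = 24/38 = 0.6316
Expected agreement pₑ = Σ (rowᵢ·colᵢ)/N² = (21·13 + 17·25)/38² = 0.4834
κ = (pₒ − pₑ)/(1 − pₑ) = (0.6316 − 0.4834)/(1 − 0.4834) = 0.287

0.287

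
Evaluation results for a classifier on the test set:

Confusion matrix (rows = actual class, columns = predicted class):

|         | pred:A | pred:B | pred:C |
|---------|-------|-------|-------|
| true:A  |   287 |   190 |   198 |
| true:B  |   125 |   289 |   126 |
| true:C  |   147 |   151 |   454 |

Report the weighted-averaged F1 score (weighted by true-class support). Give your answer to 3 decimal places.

0.522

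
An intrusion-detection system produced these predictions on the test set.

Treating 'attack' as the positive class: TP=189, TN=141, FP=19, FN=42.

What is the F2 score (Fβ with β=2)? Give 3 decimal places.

0.835

Fβ = (1+β²)·TP / ((1+β²)·TP + β²·FN + FP), with β²=4
= 5·189 / (5·189 + 4·42 + 19) = 0.835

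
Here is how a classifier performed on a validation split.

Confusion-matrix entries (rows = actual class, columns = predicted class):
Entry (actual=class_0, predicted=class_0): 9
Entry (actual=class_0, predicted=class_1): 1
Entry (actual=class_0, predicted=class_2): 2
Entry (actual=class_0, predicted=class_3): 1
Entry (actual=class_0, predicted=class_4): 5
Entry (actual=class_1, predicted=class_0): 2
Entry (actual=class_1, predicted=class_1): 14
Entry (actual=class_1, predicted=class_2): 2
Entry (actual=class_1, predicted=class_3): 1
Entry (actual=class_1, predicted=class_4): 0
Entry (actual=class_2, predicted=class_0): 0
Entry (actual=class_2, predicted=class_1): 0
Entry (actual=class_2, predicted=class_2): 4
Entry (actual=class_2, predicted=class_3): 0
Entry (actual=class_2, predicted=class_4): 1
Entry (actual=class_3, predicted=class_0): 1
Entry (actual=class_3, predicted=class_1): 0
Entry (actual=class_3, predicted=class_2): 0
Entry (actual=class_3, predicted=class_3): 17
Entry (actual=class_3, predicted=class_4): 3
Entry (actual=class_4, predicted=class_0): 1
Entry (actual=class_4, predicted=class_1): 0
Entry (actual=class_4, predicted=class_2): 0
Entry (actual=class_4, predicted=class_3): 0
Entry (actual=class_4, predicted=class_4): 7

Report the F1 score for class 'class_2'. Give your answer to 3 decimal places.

Treat 'class_2' as positive and all other classes as negative.
F1 score = 2·TP/(2·TP+FP+FN).
class_2: TP=4, FP=2+2+0+0=4, FN=0+0+0+1=1 → 8/13 = 0.6154

0.615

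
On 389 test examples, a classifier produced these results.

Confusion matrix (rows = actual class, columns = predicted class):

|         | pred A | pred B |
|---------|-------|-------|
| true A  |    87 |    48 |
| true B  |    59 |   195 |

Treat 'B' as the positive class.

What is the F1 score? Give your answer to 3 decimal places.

0.785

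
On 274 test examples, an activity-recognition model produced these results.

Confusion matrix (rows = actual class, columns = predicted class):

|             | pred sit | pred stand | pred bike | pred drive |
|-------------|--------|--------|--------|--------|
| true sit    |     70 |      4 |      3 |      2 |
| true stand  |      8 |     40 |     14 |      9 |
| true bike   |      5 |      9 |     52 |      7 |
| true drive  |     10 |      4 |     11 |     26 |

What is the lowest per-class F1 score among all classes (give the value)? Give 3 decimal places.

Per-class F1 score (2·TP/(2·TP+FP+FN)):
  sit: TP=70, FP=8+5+10=23, FN=4+3+2=9 → 140/172 = 0.8140
  stand: TP=40, FP=4+9+4=17, FN=8+14+9=31 → 80/128 = 0.6250
  bike: TP=52, FP=3+14+11=28, FN=5+9+7=21 → 104/153 = 0.6797
  drive: TP=26, FP=2+9+7=18, FN=10+4+11=25 → 52/95 = 0.5474
Lowest is class 'drive' with F1 score = 0.547.

0.547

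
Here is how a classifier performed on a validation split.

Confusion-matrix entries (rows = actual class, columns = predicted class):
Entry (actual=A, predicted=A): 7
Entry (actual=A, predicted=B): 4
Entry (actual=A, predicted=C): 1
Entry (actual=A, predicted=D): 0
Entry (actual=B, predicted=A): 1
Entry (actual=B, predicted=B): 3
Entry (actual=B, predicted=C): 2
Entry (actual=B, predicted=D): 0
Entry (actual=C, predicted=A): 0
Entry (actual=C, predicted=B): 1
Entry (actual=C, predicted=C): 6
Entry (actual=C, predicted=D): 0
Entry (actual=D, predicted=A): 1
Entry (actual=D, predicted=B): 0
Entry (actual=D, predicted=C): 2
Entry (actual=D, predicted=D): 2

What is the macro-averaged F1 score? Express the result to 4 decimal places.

0.5833

Per-class F1 score (2·TP/(2·TP+FP+FN)):
  A: TP=7, FP=1+0+1=2, FN=4+1+0=5 → 14/21 = 0.66667
  B: TP=3, FP=4+1+0=5, FN=1+2+0=3 → 6/14 = 0.42857
  C: TP=6, FP=1+2+2=5, FN=0+1+0=1 → 12/18 = 0.66667
  D: TP=2, FP=0+0+0=0, FN=1+0+2=3 → 4/7 = 0.57143
Macro-F1 score = mean = (0.66667 + 0.42857 + 0.66667 + 0.57143) / 4 = 0.5833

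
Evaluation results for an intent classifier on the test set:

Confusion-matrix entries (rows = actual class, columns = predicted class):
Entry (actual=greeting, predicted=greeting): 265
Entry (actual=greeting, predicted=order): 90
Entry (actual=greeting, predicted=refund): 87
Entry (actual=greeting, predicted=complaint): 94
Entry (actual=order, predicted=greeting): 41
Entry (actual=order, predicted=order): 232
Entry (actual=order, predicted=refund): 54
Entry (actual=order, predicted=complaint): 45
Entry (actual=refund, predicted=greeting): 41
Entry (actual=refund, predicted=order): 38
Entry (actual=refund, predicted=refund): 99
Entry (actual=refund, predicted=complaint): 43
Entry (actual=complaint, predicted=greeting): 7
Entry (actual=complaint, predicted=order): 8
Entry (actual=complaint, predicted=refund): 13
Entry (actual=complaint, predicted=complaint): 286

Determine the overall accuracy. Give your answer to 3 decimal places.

0.611

Accuracy = trace / total = (265+232+99+286=882) / 1443 = 882/1443 = 0.611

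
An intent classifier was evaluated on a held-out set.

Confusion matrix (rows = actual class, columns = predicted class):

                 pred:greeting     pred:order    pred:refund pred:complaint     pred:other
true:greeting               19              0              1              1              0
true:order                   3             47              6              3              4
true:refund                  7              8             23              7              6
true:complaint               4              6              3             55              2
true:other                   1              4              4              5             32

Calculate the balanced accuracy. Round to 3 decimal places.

0.717

Balanced accuracy = mean of per-class recall.
  greeting: recall = 19/21 = 0.9048
  order: recall = 47/63 = 0.7460
  refund: recall = 23/51 = 0.4510
  complaint: recall = 55/70 = 0.7857
  other: recall = 32/46 = 0.6957
Mean = (0.9048 + 0.7460 + 0.4510 + 0.7857 + 0.6957) / 5 = 0.717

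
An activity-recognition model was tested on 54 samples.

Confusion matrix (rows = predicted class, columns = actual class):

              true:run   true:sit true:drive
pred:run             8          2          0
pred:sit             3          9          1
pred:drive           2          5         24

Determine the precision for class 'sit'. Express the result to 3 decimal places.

0.692

precision = TP/(TP+FP).
sit: TP=9, FP=3+1=4 → 9/13 = 0.6923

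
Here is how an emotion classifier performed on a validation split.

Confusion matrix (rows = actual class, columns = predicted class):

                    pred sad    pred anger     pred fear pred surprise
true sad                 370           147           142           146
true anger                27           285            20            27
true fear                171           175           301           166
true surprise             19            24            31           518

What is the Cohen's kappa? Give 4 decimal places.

0.4365

Observed agreement pₒ = trace/N = 1474/2569 = 0.57376
Expected agreement pₑ = Σ (rowᵢ·colᵢ)/N² = (805·587 + 359·631 + 813·494 + 592·857)/2569² = 0.24365
κ = (pₒ − pₑ)/(1 − pₑ) = (0.57376 − 0.24365)/(1 − 0.24365) = 0.4365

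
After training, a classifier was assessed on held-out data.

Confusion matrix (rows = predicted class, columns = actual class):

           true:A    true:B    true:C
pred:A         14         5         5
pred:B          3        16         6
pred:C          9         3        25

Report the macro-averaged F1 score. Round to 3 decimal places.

0.633

Per-class F1 score (2·TP/(2·TP+FP+FN)):
  A: TP=14, FP=5+5=10, FN=3+9=12 → 28/50 = 0.5600
  B: TP=16, FP=3+6=9, FN=5+3=8 → 32/49 = 0.6531
  C: TP=25, FP=9+3=12, FN=5+6=11 → 50/73 = 0.6849
Macro-F1 score = mean = (0.5600 + 0.6531 + 0.6849) / 3 = 0.633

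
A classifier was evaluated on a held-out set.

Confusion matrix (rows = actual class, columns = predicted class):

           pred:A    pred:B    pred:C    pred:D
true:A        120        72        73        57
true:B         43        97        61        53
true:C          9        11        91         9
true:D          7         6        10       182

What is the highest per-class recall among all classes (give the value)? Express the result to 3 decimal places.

0.888

Per-class recall (TP/(TP+FN)):
  A: TP=120, FN=72+73+57=202 → 120/322 = 0.3727
  B: TP=97, FN=43+61+53=157 → 97/254 = 0.3819
  C: TP=91, FN=9+11+9=29 → 91/120 = 0.7583
  D: TP=182, FN=7+6+10=23 → 182/205 = 0.8878
Highest is class 'D' with recall = 0.888.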